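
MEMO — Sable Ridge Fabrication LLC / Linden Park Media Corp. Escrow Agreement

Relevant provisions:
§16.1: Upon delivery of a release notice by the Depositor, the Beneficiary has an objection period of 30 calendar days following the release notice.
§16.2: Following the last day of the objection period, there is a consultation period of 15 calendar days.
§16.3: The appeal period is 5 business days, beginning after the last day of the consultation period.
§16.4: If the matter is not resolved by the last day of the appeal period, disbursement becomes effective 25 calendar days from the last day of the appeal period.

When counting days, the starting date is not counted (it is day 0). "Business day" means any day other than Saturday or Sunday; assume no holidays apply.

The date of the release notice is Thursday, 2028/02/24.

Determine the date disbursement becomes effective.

2028/05/09

The last day of the objection period: 2028/02/24 + 30 days = 2028/03/25.
Adding 15 calendar days to 2028/03/25 gives 2028/04/09, which is the last day of the consultation period.
The last day of the appeal period: counting 5 business days from Sunday, 2028/04/09 (Apr 10, Apr 11, Apr 12, Apr 13, Apr 14, skipping weekends) reaches Friday, 2028/04/14.
The date disbursement becomes effective: 2028/04/14 + 25 days = 2028/05/09.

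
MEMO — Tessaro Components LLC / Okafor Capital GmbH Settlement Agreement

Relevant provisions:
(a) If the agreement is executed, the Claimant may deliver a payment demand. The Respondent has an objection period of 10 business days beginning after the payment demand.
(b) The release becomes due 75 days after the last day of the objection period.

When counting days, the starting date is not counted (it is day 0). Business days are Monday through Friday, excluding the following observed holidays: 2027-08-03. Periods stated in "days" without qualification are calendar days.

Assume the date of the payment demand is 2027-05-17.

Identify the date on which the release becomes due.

2027-08-14

The last day of the objection period: counting 10 business days from Monday, 2027-05-17 (May 18, May 19, May 20, May 21, May 24, May 25, May 26, May 27, May 28, May 31, skipping weekends) reaches Monday, 2027-05-31.
The date on which the release becomes due: 75 calendar days after 2027-05-31 is 2027-08-14.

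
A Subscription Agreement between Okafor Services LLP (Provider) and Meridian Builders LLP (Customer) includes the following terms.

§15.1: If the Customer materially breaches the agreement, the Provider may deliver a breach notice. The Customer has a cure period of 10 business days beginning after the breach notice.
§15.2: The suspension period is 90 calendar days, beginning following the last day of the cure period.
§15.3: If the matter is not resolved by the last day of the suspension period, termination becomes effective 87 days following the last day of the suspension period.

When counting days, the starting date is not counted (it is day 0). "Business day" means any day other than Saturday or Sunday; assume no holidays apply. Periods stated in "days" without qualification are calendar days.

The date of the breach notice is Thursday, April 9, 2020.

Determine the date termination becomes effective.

October 17, 2020

The last day of the cure period: 10 business days after Thursday, April 9, 2020, skipping weekends — Apr 10, Apr 13, Apr 14, Apr 15, Apr 16, Apr 17, Apr 20, Apr 21, Apr 22, Apr 23 — lands on Thursday, April 23, 2020.
Adding 90 calendar days to April 23, 2020 gives July 22, 2020, which is the last day of the suspension period.
The date termination becomes effective: July 22, 2020 + 87 days = October 17, 2020.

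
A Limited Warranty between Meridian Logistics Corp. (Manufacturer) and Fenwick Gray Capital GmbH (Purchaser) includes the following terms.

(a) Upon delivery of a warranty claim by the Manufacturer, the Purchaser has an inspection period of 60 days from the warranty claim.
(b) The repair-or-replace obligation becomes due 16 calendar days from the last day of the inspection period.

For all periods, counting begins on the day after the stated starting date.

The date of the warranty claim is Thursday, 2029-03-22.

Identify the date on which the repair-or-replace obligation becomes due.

2029-06-06

The last day of the inspection period: 60 calendar days after 2029-03-22 is 2029-05-21.
Adding 16 calendar days to 2029-05-21 gives 2029-06-06, which is the date on which the repair-or-replace obligation becomes due.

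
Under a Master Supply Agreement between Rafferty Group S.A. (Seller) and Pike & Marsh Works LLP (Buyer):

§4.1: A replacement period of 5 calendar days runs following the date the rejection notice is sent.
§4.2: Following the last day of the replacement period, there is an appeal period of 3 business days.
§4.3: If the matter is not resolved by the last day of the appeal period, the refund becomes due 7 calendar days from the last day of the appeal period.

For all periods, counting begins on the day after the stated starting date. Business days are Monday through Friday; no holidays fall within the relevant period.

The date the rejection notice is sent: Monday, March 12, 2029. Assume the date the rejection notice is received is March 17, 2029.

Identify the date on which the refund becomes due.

The last day of the replacement period: 5 calendar days after March 12, 2029 is March 17, 2029.
The last day of the appeal period: 3 business days after Saturday, March 17, 2029, skipping weekends — Mar 19, Mar 20, Mar 21 — lands on Wednesday, March 21, 2029.
Adding 7 calendar days to March 21, 2029 gives March 28, 2029, which is the date on which the refund becomes due.

March 28, 2029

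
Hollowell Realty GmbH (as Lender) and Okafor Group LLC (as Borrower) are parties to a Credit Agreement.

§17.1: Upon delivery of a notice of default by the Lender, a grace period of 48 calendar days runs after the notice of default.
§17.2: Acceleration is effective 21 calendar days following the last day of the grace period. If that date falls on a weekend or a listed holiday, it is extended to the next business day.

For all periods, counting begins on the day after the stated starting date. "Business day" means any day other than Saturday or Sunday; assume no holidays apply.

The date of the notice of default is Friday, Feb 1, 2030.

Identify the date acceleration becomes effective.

The last day of the grace period: 48 calendar days after Feb 1, 2030 is Mar 21, 2030.
The date acceleration becomes effective: 21 calendar days after Mar 21, 2030 is Apr 11, 2030. Apr 11, 2030 is a Thursday, so no roll-forward applies.

Apr 11, 2030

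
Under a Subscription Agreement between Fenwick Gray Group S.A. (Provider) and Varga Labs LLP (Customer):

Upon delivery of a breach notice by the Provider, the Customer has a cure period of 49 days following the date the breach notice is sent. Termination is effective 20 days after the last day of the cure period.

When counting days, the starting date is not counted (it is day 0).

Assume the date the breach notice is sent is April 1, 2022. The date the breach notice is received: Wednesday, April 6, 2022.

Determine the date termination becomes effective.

June 9, 2022

Adding 49 calendar days to April 1, 2022 gives May 20, 2022, which is the last day of the cure period.
The date termination becomes effective: May 20, 2022 + 20 days = June 9, 2022.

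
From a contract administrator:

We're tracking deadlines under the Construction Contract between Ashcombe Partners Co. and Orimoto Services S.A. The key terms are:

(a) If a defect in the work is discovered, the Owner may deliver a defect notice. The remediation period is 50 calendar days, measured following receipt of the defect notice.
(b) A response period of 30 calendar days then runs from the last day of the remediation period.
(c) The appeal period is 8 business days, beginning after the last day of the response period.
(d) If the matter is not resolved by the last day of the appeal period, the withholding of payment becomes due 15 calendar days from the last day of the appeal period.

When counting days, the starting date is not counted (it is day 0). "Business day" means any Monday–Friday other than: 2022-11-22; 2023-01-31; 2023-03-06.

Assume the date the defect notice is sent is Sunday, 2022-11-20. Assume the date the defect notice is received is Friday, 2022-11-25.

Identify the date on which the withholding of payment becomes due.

The last day of the remediation period: 50 calendar days after 2022-11-25 is 2023-01-14.
Adding 30 calendar days to 2023-01-14 gives 2023-02-13, which is the last day of the response period.
The last day of the appeal period: counting 8 business days from Monday, 2023-02-13 (Feb 14, Feb 15, Feb 16, Feb 17, Feb 20, Feb 21, Feb 22, Feb 23, skipping weekends) reaches Thursday, 2023-02-23.
The date on which the withholding of payment becomes due: 2023-02-23 + 15 days = 2023-03-10.

2023-03-10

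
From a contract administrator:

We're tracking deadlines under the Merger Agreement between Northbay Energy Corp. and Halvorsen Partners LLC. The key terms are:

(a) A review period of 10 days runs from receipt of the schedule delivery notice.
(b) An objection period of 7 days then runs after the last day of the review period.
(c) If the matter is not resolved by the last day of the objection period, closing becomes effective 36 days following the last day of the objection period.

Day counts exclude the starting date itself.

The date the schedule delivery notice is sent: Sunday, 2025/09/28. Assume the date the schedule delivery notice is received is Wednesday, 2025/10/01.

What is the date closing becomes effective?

The last day of the review period: 10 calendar days after 2025/10/01 is 2025/10/11.
The last day of the objection period: 7 calendar days after 2025/10/11 is 2025/10/18.
The date closing becomes effective: 36 calendar days after 2025/10/18 is 2025/11/23.

2025/11/23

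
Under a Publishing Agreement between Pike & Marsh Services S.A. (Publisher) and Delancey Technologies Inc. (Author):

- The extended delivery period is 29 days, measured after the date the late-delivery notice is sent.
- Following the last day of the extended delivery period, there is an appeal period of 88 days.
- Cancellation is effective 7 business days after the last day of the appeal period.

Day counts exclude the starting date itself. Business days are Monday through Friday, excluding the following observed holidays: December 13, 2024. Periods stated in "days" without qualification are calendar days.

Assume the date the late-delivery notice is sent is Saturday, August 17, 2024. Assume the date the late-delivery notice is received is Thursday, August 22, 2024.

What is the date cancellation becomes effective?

December 24, 2024

Adding 29 calendar days to August 17, 2024 gives September 15, 2024, which is the last day of the extended delivery period.
The last day of the appeal period: September 15, 2024 + 88 days = December 12, 2024.
From Thursday, December 12, 2024, 7 business days (Dec 16, Dec 17, Dec 18, Dec 19, Dec 20, Dec 23, Dec 24, skipping weekends and the listed holiday on Dec 13) brings us to Tuesday, December 24, 2024, which is the date cancellation becomes effective.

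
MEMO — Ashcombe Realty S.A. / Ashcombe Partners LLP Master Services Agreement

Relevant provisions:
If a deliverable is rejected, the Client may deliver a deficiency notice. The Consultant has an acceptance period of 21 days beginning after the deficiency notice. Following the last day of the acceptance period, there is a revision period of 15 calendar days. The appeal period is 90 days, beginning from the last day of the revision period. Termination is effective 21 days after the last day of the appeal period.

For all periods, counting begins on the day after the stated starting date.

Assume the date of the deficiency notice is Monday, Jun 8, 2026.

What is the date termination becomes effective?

Nov 2, 2026

The last day of the acceptance period: 21 calendar days after Jun 8, 2026 is Jun 29, 2026.
The last day of the revision period: 15 calendar days after Jun 29, 2026 is Jul 14, 2026.
Adding 90 calendar days to Jul 14, 2026 gives Oct 12, 2026, which is the last day of the appeal period.
The date termination becomes effective: Oct 12, 2026 + 21 days = Nov 2, 2026.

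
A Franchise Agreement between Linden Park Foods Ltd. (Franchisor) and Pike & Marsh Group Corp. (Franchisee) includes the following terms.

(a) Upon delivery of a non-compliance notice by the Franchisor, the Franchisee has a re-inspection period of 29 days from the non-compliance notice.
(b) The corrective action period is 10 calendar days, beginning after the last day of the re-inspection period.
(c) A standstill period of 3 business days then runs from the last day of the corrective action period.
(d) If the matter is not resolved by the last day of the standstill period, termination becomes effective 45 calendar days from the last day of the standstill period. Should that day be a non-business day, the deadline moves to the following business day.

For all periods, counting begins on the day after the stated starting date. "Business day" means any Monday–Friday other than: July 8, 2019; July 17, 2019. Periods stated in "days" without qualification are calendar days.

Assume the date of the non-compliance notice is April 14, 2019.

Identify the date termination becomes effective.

Adding 29 calendar days to April 14, 2019 gives May 13, 2019, which is the last day of the re-inspection period.
Adding 10 calendar days to May 13, 2019 gives May 23, 2019, which is the last day of the corrective action period.
From Thursday, May 23, 2019, 3 business days (May 24, May 27, May 28, skipping weekends) brings us to Tuesday, May 28, 2019, which is the last day of the standstill period.
The date termination becomes effective: May 28, 2019 + 45 days = July 12, 2019. July 12, 2019 is a Friday and is not a listed holiday, so no roll-forward applies.

July 12, 2019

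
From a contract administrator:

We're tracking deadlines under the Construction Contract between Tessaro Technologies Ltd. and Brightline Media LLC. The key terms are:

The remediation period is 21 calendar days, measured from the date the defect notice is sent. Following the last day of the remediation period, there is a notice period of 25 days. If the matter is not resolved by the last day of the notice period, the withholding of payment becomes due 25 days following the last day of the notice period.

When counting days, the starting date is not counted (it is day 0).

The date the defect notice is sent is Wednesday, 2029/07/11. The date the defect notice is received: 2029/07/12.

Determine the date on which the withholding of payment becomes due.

2029/09/20

Adding 21 calendar days to 2029/07/11 gives 2029/08/01, which is the last day of the remediation period.
The last day of the notice period: 25 calendar days after 2029/08/01 is 2029/08/26.
The date on which the withholding of payment becomes due: 2029/08/26 + 25 days = 2029/09/20.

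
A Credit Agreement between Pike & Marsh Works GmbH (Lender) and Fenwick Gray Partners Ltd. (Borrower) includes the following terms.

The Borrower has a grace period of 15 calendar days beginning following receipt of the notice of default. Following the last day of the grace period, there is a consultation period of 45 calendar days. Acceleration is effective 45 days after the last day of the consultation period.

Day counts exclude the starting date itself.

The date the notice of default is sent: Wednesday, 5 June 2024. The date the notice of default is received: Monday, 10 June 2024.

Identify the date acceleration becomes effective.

The last day of the grace period: 15 calendar days after 10 June 2024 is 25 June 2024.
Adding 45 calendar days to 25 June 2024 gives 9 August 2024, which is the last day of the consultation period.
The date acceleration becomes effective: 9 August 2024 + 45 days = 23 September 2024.

23 September 2024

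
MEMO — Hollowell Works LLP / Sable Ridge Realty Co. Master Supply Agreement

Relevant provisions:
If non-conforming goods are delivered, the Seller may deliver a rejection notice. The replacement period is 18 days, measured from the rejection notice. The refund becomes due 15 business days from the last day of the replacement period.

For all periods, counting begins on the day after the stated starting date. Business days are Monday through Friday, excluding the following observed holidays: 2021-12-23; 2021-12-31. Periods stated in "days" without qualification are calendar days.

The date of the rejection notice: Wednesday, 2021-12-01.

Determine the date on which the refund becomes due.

2022-01-11

The last day of the replacement period: 2021-12-01 + 18 days = 2021-12-19.
The date on which the refund becomes due: 15 business days after Sunday, 2021-12-19, skipping weekends and the listed holidays on Dec 23, Dec 31 — Dec 20, Dec 21, Dec 22, Dec 24, …, Jan 7, Jan 10, Jan 11 — lands on Tuesday, 2022-01-11.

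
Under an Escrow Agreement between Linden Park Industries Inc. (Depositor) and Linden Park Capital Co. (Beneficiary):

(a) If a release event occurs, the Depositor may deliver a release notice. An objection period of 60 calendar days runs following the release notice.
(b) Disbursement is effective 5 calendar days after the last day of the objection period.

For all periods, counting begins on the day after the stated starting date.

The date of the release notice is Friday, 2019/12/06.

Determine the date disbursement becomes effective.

2020/02/09

Adding 60 calendar days to 2019/12/06 gives 2020/02/04, which is the last day of the objection period.
Adding 5 calendar days to 2020/02/04 gives 2020/02/09, which is the date disbursement becomes effective.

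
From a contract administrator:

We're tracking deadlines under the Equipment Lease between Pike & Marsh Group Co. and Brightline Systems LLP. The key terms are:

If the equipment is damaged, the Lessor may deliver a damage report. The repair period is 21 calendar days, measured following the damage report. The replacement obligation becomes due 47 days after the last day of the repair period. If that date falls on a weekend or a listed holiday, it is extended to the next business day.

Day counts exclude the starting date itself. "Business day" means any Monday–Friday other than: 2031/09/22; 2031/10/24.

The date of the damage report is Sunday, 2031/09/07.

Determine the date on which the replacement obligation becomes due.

Adding 21 calendar days to 2031/09/07 gives 2031/09/28, which is the last day of the repair period.
Adding 47 calendar days to 2031/09/28 gives 2031/11/14, which is the date on which the replacement obligation becomes due. 2031/11/14 is a Friday and is not a listed holiday, so no roll-forward applies.

2031/11/14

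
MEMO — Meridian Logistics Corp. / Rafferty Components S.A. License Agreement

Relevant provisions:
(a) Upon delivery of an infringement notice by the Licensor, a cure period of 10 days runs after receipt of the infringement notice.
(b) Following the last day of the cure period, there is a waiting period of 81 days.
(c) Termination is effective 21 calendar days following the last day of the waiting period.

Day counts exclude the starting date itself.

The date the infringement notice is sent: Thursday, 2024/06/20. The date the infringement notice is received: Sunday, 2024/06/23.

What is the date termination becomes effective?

2024/10/13

The last day of the cure period: 2024/06/23 + 10 days = 2024/07/03.
Adding 81 calendar days to 2024/07/03 gives 2024/09/22, which is the last day of the waiting period.
The date termination becomes effective: 21 calendar days after 2024/09/22 is 2024/10/13.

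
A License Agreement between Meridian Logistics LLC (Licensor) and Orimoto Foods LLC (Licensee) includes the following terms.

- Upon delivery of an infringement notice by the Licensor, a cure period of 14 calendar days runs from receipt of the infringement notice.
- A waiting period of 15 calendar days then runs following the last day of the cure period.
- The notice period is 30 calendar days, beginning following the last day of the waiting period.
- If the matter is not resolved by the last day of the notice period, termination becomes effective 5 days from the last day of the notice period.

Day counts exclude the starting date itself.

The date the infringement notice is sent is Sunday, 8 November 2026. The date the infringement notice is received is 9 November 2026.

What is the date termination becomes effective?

12 January 2027

The last day of the cure period: 14 calendar days after 9 November 2026 is 23 November 2026.
Adding 15 calendar days to 23 November 2026 gives 8 December 2026, which is the last day of the waiting period.
Adding 30 calendar days to 8 December 2026 gives 7 January 2027, which is the last day of the notice period.
The date termination becomes effective: 5 calendar days after 7 January 2027 is 12 January 2027.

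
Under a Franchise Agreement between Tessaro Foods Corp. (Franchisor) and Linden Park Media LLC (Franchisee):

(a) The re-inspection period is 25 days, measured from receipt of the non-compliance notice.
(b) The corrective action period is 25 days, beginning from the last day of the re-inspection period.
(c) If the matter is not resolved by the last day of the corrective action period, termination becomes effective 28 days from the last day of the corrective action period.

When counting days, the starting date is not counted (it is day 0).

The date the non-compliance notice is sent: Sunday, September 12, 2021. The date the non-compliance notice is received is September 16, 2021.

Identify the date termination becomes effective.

December 3, 2021

Adding 25 calendar days to September 16, 2021 gives October 11, 2021, which is the last day of the re-inspection period.
Adding 25 calendar days to October 11, 2021 gives November 5, 2021, which is the last day of the corrective action period.
The date termination becomes effective: 28 calendar days after November 5, 2021 is December 3, 2021.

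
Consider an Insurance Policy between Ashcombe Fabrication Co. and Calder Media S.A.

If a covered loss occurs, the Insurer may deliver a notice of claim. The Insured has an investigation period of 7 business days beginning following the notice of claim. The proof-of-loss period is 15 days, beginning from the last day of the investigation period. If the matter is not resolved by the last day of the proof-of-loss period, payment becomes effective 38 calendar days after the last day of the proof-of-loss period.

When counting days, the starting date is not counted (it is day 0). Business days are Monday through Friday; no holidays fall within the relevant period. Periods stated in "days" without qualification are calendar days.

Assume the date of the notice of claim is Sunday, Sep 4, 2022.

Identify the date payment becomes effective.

From Sunday, Sep 4, 2022, 7 business days (Sep 5, Sep 6, Sep 7, Sep 8, Sep 9, Sep 12, Sep 13, skipping weekends) brings us to Tuesday, Sep 13, 2022, which is the last day of the investigation period.
The last day of the proof-of-loss period: 15 calendar days after Sep 13, 2022 is Sep 28, 2022.
Adding 38 calendar days to Sep 28, 2022 gives Nov 5, 2022, which is the date payment becomes effective.

Nov 5, 2022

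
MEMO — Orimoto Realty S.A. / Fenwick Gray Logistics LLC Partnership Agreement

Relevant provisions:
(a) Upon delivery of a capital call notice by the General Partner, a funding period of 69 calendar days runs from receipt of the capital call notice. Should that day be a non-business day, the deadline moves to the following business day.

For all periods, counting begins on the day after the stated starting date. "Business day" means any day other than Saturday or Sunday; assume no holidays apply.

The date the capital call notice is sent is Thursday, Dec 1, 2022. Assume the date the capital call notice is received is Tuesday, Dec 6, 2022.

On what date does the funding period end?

Feb 13, 2023

Adding 69 calendar days to Dec 6, 2022 gives Feb 13, 2023, which is the last day of the funding period. Feb 13, 2023 is a Monday, so no roll-forward applies.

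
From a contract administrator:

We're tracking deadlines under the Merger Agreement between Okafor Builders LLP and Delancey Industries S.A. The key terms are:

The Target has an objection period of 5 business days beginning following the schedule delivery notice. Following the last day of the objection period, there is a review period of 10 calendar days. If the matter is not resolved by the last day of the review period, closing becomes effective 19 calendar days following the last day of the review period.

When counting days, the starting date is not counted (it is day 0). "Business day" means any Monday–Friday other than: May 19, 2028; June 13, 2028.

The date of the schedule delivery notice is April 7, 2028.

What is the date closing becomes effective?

May 13, 2028

From Friday, April 7, 2028, 5 business days (Apr 10, Apr 11, Apr 12, Apr 13, Apr 14, skipping weekends) brings us to Friday, April 14, 2028, which is the last day of the objection period.
The last day of the review period: 10 calendar days after April 14, 2028 is April 24, 2028.
Adding 19 calendar days to April 24, 2028 gives May 13, 2028, which is the date closing becomes effective.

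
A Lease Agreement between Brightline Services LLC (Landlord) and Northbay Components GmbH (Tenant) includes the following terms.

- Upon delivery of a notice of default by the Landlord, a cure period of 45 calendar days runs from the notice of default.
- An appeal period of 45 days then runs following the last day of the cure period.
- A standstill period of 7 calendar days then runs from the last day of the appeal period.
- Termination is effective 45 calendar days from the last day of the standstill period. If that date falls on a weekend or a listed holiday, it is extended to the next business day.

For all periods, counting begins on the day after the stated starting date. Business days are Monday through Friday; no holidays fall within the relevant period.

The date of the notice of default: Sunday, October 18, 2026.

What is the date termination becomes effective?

March 9, 2027

The last day of the cure period: October 18, 2026 + 45 days = December 2, 2026.
The last day of the appeal period: 45 calendar days after December 2, 2026 is January 16, 2027.
The last day of the standstill period: 7 calendar days after January 16, 2027 is January 23, 2027.
The date termination becomes effective: 45 calendar days after January 23, 2027 is March 9, 2027. March 9, 2027 is a Tuesday, so no roll-forward applies.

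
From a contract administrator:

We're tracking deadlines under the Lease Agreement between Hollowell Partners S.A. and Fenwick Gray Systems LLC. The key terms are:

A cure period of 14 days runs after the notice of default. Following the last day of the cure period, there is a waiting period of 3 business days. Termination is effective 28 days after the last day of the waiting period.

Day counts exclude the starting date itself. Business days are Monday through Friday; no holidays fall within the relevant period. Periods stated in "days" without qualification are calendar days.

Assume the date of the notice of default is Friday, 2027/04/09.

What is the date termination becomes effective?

2027/05/26

The last day of the cure period: 2027/04/09 + 14 days = 2027/04/23.
From Friday, 2027/04/23, 3 business days (Apr 26, Apr 27, Apr 28, skipping weekends) brings us to Wednesday, 2027/04/28, which is the last day of the waiting period.
The date termination becomes effective: 28 calendar days after 2027/04/28 is 2027/05/26.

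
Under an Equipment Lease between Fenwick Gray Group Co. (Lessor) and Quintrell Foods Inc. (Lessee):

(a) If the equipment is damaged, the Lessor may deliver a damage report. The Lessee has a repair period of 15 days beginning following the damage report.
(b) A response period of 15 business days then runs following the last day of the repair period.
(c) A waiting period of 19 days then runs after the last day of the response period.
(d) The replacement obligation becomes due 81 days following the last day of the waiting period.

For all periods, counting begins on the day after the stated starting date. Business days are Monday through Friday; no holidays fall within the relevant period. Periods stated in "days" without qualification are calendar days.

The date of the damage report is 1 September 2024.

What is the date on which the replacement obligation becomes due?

15 January 2025

The last day of the repair period: 15 calendar days after 1 September 2024 is 16 September 2024.
The last day of the response period: 15 business days after Monday, 16 September 2024, skipping weekends — Sep 17, Sep 18, Sep 19, Sep 20, …, Oct 3, Oct 4, Oct 7 — lands on Monday, 7 October 2024.
Adding 19 calendar days to 7 October 2024 gives 26 October 2024, which is the last day of the waiting period.
The date on which the replacement obligation becomes due: 81 calendar days after 26 October 2024 is 15 January 2025.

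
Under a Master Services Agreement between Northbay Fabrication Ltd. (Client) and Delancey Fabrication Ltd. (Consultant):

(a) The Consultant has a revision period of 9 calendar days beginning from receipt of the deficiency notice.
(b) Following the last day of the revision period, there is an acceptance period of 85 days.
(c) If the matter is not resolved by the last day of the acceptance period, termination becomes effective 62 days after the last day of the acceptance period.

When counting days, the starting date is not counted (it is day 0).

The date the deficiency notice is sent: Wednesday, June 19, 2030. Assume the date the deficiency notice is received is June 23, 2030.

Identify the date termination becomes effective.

Adding 9 calendar days to June 23, 2030 gives July 2, 2030, which is the last day of the revision period.
Adding 85 calendar days to July 2, 2030 gives September 25, 2030, which is the last day of the acceptance period.
The date termination becomes effective: 62 calendar days after September 25, 2030 is November 26, 2030.

November 26, 2030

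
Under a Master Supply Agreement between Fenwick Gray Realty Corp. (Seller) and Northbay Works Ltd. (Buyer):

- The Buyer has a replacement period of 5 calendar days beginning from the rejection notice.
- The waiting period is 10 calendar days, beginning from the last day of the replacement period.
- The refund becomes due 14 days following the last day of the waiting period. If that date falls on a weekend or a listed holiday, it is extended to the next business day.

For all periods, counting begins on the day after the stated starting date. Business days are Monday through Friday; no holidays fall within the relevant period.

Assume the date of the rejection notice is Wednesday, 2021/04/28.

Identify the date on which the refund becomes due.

2021/05/27

The last day of the replacement period: 2021/04/28 + 5 days = 2021/05/03.
The last day of the waiting period: 2021/05/03 + 10 days = 2021/05/13.
The date on which the refund becomes due: 14 calendar days after 2021/05/13 is 2021/05/27. 2021/05/27 is a Thursday, so no roll-forward applies.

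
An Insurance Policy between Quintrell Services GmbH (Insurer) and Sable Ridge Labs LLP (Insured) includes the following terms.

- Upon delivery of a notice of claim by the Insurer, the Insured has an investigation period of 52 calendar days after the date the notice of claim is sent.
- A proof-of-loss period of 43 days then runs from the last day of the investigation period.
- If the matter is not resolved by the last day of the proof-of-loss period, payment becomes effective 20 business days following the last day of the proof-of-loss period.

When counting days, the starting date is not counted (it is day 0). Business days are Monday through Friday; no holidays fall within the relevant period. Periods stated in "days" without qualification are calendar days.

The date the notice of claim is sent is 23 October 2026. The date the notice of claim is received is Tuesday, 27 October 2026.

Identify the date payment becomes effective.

23 February 2027

Adding 52 calendar days to 23 October 2026 gives 14 December 2026, which is the last day of the investigation period.
The last day of the proof-of-loss period: 43 calendar days after 14 December 2026 is 26 January 2027.
From Tuesday, 26 January 2027, 20 business days (Jan 27, Jan 28, Jan 29, Feb 1, …, Feb 19, Feb 22, Feb 23, skipping weekends) brings us to Tuesday, 23 February 2027, which is the date payment becomes effective.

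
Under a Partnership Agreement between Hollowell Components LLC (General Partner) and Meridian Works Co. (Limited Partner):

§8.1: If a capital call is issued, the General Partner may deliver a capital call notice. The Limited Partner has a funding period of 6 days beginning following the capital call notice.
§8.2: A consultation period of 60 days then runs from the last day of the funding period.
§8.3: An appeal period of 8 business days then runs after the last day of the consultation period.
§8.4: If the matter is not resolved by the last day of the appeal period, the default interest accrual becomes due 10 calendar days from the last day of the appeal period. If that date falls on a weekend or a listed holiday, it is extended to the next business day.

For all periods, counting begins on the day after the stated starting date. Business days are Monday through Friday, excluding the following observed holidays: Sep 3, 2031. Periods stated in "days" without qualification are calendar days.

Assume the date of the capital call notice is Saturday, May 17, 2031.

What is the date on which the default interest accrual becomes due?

Adding 6 calendar days to May 17, 2031 gives May 23, 2031, which is the last day of the funding period.
The last day of the consultation period: 60 calendar days after May 23, 2031 is Jul 22, 2031.
From Tuesday, Jul 22, 2031, 8 business days (Jul 23, Jul 24, Jul 25, Jul 28, Jul 29, Jul 30, Jul 31, Aug 1, skipping weekends) brings us to Friday, Aug 1, 2031, which is the last day of the appeal period.
The date on which the default interest accrual becomes due: Aug 1, 2031 + 10 days = Aug 11, 2031. Aug 11, 2031 is a Monday and is not a listed holiday, so no roll-forward applies.

Aug 11, 2031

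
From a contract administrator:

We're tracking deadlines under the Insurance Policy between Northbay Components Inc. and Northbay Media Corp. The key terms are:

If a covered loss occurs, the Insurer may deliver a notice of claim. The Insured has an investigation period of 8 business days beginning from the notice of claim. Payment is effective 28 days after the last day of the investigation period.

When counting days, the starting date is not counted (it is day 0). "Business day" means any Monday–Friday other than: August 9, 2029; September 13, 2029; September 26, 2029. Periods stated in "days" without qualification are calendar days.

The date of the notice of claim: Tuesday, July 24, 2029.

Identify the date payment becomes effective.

The last day of the investigation period: 8 business days after Tuesday, July 24, 2029, skipping weekends — Jul 25, Jul 26, Jul 27, Jul 30, Jul 31, Aug 1, Aug 2, Aug 3 — lands on Friday, August 3, 2029.
The date payment becomes effective: August 3, 2029 + 28 days = August 31, 2029.

August 31, 2029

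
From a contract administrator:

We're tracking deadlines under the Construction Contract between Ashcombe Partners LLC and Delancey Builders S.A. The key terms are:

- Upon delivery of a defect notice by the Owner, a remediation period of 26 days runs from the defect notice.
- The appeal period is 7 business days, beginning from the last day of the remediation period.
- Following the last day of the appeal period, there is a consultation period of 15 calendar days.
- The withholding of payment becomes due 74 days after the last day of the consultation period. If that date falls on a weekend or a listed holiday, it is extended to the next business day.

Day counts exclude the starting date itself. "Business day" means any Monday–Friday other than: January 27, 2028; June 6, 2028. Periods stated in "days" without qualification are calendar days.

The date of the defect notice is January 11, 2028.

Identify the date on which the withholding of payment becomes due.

The last day of the remediation period: January 11, 2028 + 26 days = February 6, 2028.
The last day of the appeal period: counting 7 business days from Sunday, February 6, 2028 (Feb 7, Feb 8, Feb 9, Feb 10, Feb 11, Feb 14, Feb 15, skipping weekends) reaches Tuesday, February 15, 2028.
Adding 15 calendar days to February 15, 2028 gives March 1, 2028, which is the last day of the consultation period.
Adding 74 calendar days to March 1, 2028 gives May 14, 2028, which is the date on which the withholding of payment becomes due. That falls on a Sunday, so it rolls to the next business day, Monday, May 15, 2028.

May 15, 2028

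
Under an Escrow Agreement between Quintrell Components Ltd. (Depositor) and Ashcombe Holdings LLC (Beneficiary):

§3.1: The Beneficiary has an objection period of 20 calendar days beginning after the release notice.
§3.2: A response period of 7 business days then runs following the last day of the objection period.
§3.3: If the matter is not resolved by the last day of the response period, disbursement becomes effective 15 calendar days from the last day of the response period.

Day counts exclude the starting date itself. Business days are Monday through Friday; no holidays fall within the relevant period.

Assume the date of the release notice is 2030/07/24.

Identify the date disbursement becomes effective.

The last day of the objection period: 20 calendar days after 2030/07/24 is 2030/08/13.
The last day of the response period: 7 business days after Tuesday, 2030/08/13, skipping weekends — Aug 14, Aug 15, Aug 16, Aug 19, Aug 20, Aug 21, Aug 22 — lands on Thursday, 2030/08/22.
The date disbursement becomes effective: 15 calendar days after 2030/08/22 is 2030/09/06.

2030/09/06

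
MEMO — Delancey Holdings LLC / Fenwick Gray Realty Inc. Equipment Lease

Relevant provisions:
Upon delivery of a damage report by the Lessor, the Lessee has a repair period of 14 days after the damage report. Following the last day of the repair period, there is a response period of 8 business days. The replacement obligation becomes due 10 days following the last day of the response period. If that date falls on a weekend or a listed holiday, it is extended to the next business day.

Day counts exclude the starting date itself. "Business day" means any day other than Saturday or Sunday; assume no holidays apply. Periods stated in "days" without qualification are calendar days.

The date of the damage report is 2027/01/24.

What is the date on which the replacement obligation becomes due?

2027/03/01

Adding 14 calendar days to 2027/01/24 gives 2027/02/07, which is the last day of the repair period.
From Sunday, 2027/02/07, 8 business days (Feb 8, Feb 9, Feb 10, Feb 11, Feb 12, Feb 15, Feb 16, Feb 17, skipping weekends) brings us to Wednesday, 2027/02/17, which is the last day of the response period.
The date on which the replacement obligation becomes due: 10 calendar days after 2027/02/17 is 2027/02/27. That falls on a Saturday, so it rolls to the next business day, Monday, 2027/03/01.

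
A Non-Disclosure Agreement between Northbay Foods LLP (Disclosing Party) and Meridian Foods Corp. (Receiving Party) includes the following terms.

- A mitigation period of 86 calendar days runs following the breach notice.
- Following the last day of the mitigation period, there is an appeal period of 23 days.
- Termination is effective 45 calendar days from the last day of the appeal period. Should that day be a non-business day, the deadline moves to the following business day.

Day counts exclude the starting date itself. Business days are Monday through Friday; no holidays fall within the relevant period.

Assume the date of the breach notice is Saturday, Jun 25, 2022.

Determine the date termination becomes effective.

Nov 28, 2022

Adding 86 calendar days to Jun 25, 2022 gives Sep 19, 2022, which is the last day of the mitigation period.
Adding 23 calendar days to Sep 19, 2022 gives Oct 12, 2022, which is the last day of the appeal period.
Adding 45 calendar days to Oct 12, 2022 gives Nov 26, 2022, which is the date termination becomes effective. That falls on a Saturday, so it rolls to the next business day, Monday, Nov 28, 2022.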